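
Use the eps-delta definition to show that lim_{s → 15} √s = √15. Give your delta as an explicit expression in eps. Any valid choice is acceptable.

Let eps > 0 be given. We want delta > 0 such that 0 < |s − 15| < delta implies |√s − √15| < eps.
Multiplying by the conjugate, |√s − √15| = |s − 15|/(√s + √15).
Restrict delta ≤ 15 so that |s − 15| < 15 forces s > 0, and then √s + √15 > √15.
Hence |√s − √15| < |s − 15|/√15, which is < eps once |s − 15| < √15·eps.
Take delta = min(15, √15·eps). If 0 < |s − 15| < delta then s > 0 and |√s − √15| < |s − 15|/√15 < eps.

delta = min(15, √15·eps)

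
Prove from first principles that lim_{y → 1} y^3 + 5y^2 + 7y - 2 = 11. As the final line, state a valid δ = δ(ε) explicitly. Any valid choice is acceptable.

δ = min(1, ε/29)

Let ε > 0. We want δ > 0 such that 0 < |y − 1| < δ implies |(y^3 + 5y^2 + 7y - 2) − 11| < ε.
(y^3 + 5y^2 + 7y - 2) − 11 = y^3 + 5y^2 + 7y - 13 = (y − 1)(y^2 + 6y + 13).
So |(y^3 + 5y^2 + 7y - 2) − 11| = |y − 1|·|y^2 + 6y + 13|.
Require δ ≤ 1. Then |y − 1| < 1 gives |y| < 2, and by the triangle inequality |y^2 + 6y + 13| ≤ 2^2 + 6·2 + 13 = 29.
Hence |(y^3 + 5y^2 + 7y - 2) − 11| ≤ 29|y − 1| < ε provided |y − 1| < ε/29.
Choosing δ = min(1, ε/29) ensures both conditions, hence |(y^3 + 5y^2 + 7y - 2) − 11| < ε.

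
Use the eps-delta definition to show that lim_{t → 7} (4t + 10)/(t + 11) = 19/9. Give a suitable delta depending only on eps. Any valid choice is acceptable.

Let eps > 0 be given. We want delta > 0 with 0 < |t − 7| < delta ⇒ |(4t + 10)/(t + 11) − (19/9)| < eps.
Combining over a common denominator, (4t + 10)/(t + 11) − (19/9) = [(4t + 10)·18 − 38·(t + 11)] / [18·(t + 11)] = 34(t − 7) / (18(t + 11)).
So |(4t + 10)/(t + 11) − (19/9)| = 34|t − 7| / (18·|t + 11|).
Require delta ≤ 9, so |t + 11| ≥ |18| − |t − 7| > 18 − 9 = 9.
Hence |(4t + 10)/(t + 11) − (19/9)| < 34|t − 7|/(18·9) = (17/81)|t − 7|, which is < eps once |t − 7| < (81/17)eps.
Take delta = min(9, (81/17)eps). Then 0 < |t − 7| < delta forces both bounds, so |(4t + 10)/(t + 11) − (19/9)| < eps.

delta = min(9, (81/17)eps)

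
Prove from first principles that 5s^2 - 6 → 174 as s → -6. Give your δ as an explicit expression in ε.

Let ε > 0. We want δ > 0 such that 0 < |s + 6| < δ implies |(5s^2 - 6) − 174| < ε.
(5s^2 - 6) − 174 = 5s^2 - 180 = (s + 6)(5s - 30).
So |(5s^2 - 6) − 174| = |s + 6|·|5s - 30|.
Assume first that |s + 6| < 1, so |s| < 7. Then |5s - 30| ≤ 5·7 + 30 = 65.
Hence |(5s^2 - 6) − 174| ≤ 65|s + 6| < ε provided |s + 6| < ε/65.
Take δ = min(1, ε/65). Then 0 < |s + 6| < δ gives both |s + 6| < 1 and |s + 6| < ε/65, so |(5s^2 - 6) − 174| < ε.

δ = min(1, ε/65)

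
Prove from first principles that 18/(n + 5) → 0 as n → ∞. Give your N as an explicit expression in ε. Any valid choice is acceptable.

N = 18/ε

Let ε > 0 be given. For n ≥ 1, |18/(n + 5) − 0| = 18/(n + 5) ≤ 18/n.
We need 18/n < ε, i.e. n > 18/ε.
Take N = 18/ε. If n > N then |18/(n + 5)| ≤ 18/n < ε.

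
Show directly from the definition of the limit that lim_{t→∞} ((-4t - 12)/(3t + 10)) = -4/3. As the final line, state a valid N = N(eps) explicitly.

N = (4/9)/eps

Let eps > 0. We seek N > 0 such that t > N implies |(-4t - 12)/(3t + 10) + 4/3| < eps.
(-4t - 12)/(3t + 10) + 4/3 = (3(-4t - 12) − (-4)(3t + 10)) / (3(3t + 10)) = 4/(3(3t + 10)).
For t > 0 we have 3t + 10 > 3t, so |(-4t - 12)/(3t + 10) + 4/3| = 4/(3(3t + 10)) < 4/(3·3t) = (4/9)/t.
Thus |(-4t - 12)/(3t + 10) + 4/3| < eps whenever t > (4/9)/eps.
Take N = (4/9)/eps. If t > N then |(-4t - 12)/(3t + 10) + 4/3| < (4/9)/t < eps.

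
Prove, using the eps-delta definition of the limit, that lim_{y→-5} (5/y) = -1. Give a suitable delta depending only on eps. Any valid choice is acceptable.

delta = min(5/2, (5/2)eps)

Let eps > 0. We seek delta > 0 such that 0 < |y + 5| < delta implies |5/y + 1| < eps.
|5/y + 1| = 5·|-5 − y|/(5·|y|) = 5|y + 5|/(5|y|).
Require delta ≤ 5/2 so that |y| > 5 − 5/2 = 5/2, hence 5|y| > 25/2.
Then |5/y + 1| < 5|y + 5|/(25/2), which is < eps when |y + 5| < (5/2)eps.
Take delta = min(5/2, (5/2)eps). Then 0 < |y + 5| < delta gives both |y + 5| < 5/2 and |y + 5| < (5/2)eps, so |5/y + 1| < eps.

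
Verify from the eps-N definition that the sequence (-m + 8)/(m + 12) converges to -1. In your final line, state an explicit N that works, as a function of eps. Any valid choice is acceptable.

N = 20/eps

Suppose eps > 0. For m ≥ 1, |(-m + 8)/(m + 12) + 1| = |20|/((m + 12)) = 20/((m + 12)).
Since m + 12 ≥ m for m ≥ 1, this is ≤ 20/(m) = 20/m.
So |(-m + 8)/(m + 12) + 1| < eps whenever m > 20/eps.
Take N = 20/eps. If m > N then |(-m + 8)/(m + 12) + 1| ≤ 20/m < eps.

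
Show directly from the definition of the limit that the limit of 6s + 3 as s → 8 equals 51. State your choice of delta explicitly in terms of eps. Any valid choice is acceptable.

Suppose eps > 0. We need delta > 0 so that 0 < |s − 8| < delta implies |(6s + 3) − 51| < eps.
|(6s + 3) − 51| = |6s - 48| = 6|s − 8|.
So 6|s − 8| < eps exactly when |s − 8| < eps/6.
Choosing delta = eps/6 gives |(6s + 3) − 51| = 6|s − 8| < eps whenever |s − 8| < delta.

delta = eps/6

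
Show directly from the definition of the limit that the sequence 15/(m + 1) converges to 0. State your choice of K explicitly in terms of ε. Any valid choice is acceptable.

Let ε > 0 be given. For m ≥ 1, |15/(m + 1) − 0| = 15/(m + 1) ≤ 15/m.
We need 15/m < ε, i.e. m > 15/ε.
Take K = 15/ε. If m > K then |15/(m + 1)| ≤ 15/m < ε.

K = 15/ε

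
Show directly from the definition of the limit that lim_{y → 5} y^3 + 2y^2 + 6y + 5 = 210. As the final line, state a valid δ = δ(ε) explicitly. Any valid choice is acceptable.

δ = min(1, ε/119)

Let ε > 0 be given. We want δ > 0 such that 0 < |y − 5| < δ implies |(y^3 + 2y^2 + 6y + 5) − 210| < ε.
(y^3 + 2y^2 + 6y + 5) − 210 = y^3 + 2y^2 + 6y - 205 = (y − 5)(y^2 + 7y + 41).
So |(y^3 + 2y^2 + 6y + 5) − 210| = |y − 5|·|y^2 + 7y + 41|.
Require δ ≤ 1. Then |y − 5| < 1 gives |y| < 6, and by the triangle inequality |y^2 + 7y + 41| ≤ 6^2 + 7·6 + 41 = 119.
Hence |(y^3 + 2y^2 + 6y + 5) − 210| ≤ 119|y − 5| < ε provided |y − 5| < ε/119.
Take δ = min(1, ε/119). Then 0 < |y − 5| < δ gives both |y − 5| < 1 and |y − 5| < ε/119, so |(y^3 + 2y^2 + 6y + 5) − 210| < ε.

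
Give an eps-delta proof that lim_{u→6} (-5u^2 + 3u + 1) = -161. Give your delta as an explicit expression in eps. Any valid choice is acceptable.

Fix eps > 0. We want delta > 0 such that 0 < |u − 6| < delta implies |(-5u^2 + 3u + 1) + 161| < eps.
(-5u^2 + 3u + 1) + 161 = -5u^2 + 3u + 162 = (u − 6)(-5u - 27).
So |(-5u^2 + 3u + 1) + 161| = |u − 6|·|-5u - 27|.
Require delta ≤ 2. Then |u − 6| < 2 gives |u| < 8, and by the triangle inequality |-5u - 27| ≤ 5·8 + 27 = 67.
Hence |(-5u^2 + 3u + 1) + 161| ≤ 67|u − 6| < eps provided |u − 6| < eps/67.
Take delta = min(2, eps/67). Then 0 < |u − 6| < delta gives both |u − 6| < 2 and |u − 6| < eps/67, so |(-5u^2 + 3u + 1) + 161| < eps.

delta = min(2, eps/67)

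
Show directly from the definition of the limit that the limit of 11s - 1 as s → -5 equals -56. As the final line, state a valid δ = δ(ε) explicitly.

Fix ε > 0. We need δ > 0 so that 0 < |s + 5| < δ implies |(11s - 1) + 56| < ε.
Since (11s - 1) + 56 = 11(s + 5), we have |(11s - 1) + 56| = 11|s + 5|.
Thus it suffices that |s + 5| < ε/11.
Take δ = ε/11. If 0 < |s + 5| < δ then |(11s - 1) + 56| = 11|s + 5| < 11·(ε/11) = ε.

δ = ε/11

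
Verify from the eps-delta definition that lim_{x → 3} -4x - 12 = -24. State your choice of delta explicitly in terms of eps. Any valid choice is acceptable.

Suppose eps > 0. We need delta > 0 so that 0 < |x − 3| < delta implies |(-4x - 12) + 24| < eps.
Since (-4x - 12) + 24 = -4(x − 3), we have |(-4x - 12) + 24| = 4|x − 3|.
Thus it suffices that |x − 3| < eps/4.
Take delta = eps/4. If 0 < |x − 3| < delta then |(-4x - 12) + 24| = 4|x − 3| < 4·(eps/4) = eps.

delta = eps/4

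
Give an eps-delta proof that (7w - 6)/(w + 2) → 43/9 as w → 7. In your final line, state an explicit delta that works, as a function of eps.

delta = min(9/2, (81/40)eps)

Let eps > 0 be given. We want delta > 0 with 0 < |w − 7| < delta ⇒ |(7w - 6)/(w + 2) − (43/9)| < eps.
Combining over a common denominator, (7w - 6)/(w + 2) − (43/9) = [(7w - 6)·9 − 43·(w + 2)] / [9·(w + 2)] = 20(w − 7) / (9(w + 2)).
So |(7w - 6)/(w + 2) − (43/9)| = 20|w − 7| / (9·|w + 2|).
Require delta ≤ 9/2, so |w + 2| ≥ |9| − |w − 7| > 9 − 9/2 = 9/2.
Hence |(7w - 6)/(w + 2) − (43/9)| < 20|w − 7|/(9·(9/2)) = (40/81)|w − 7|, which is < eps once |w − 7| < (81/40)eps.
Take delta = min(9/2, (81/40)eps). Then 0 < |w − 7| < delta forces both bounds, so |(7w - 6)/(w + 2) − (43/9)| < eps.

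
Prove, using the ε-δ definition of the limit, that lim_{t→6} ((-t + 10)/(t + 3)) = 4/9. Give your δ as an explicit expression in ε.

Let ε > 0. We want δ > 0 with 0 < |t − 6| < δ ⇒ |(-t + 10)/(t + 3) − (4/9)| < ε.
Combining over a common denominator, (-t + 10)/(t + 3) − (4/9) = [(-t + 10)·9 − 4·(t + 3)] / [9·(t + 3)] = -13(t − 6) / (9(t + 3)).
So |(-t + 10)/(t + 3) − (4/9)| = 13|t − 6| / (9·|t + 3|).
Require δ ≤ 9/2, so |t + 3| ≥ |9| − |t − 6| > 9 − 9/2 = 9/2.
Hence |(-t + 10)/(t + 3) − (4/9)| < 13|t − 6|/(9·(9/2)) = (26/81)|t − 6|, which is < ε once |t − 6| < (81/26)ε.
Take δ = min(9/2, (81/26)ε). Then 0 < |t − 6| < δ forces both bounds, so |(-t + 10)/(t + 3) − (4/9)| < ε.

δ = min(9/2, (81/26)ε)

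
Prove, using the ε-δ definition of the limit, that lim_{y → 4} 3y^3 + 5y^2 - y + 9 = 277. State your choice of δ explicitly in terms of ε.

δ = min(1, ε/227)

Let ε > 0. We want δ > 0 such that 0 < |y − 4| < δ implies |(3y^3 + 5y^2 - y + 9) − 277| < ε.
(3y^3 + 5y^2 - y + 9) − 277 = 3y^3 + 5y^2 - y - 268 = (y − 4)(3y^2 + 17y + 67).
So |(3y^3 + 5y^2 - y + 9) − 277| = |y − 4|·|3y^2 + 17y + 67|.
Assume first that |y − 4| < 1, so |y| < 5. Then |3y^2 + 17y + 67| ≤ 3·5^2 + 17·5 + 67 = 227.
Hence |(3y^3 + 5y^2 - y + 9) − 277| ≤ 227|y − 4| < ε provided |y − 4| < ε/227.
Choosing δ = min(1, ε/227) ensures both conditions, hence |(3y^3 + 5y^2 - y + 9) − 277| < ε.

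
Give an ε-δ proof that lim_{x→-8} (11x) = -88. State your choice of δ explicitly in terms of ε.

Let ε > 0. We need δ > 0 so that 0 < |x + 8| < δ implies |(11x) + 88| < ε.
|(11x) + 88| = |11x + 88| = 11|x + 8|.
Thus it suffices that |x + 8| < ε/11.
Choosing δ = ε/11 gives |(11x) + 88| = 11|x + 8| < ε whenever |x + 8| < δ.

δ = ε/11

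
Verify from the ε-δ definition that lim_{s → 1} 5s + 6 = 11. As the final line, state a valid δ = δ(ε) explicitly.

δ = ε/5

Suppose ε > 0. We need δ > 0 so that 0 < |s − 1| < δ implies |(5s + 6) − 11| < ε.
|(5s + 6) − 11| = |5s - 5| = 5|s − 1|.
So 5|s − 1| < ε exactly when |s − 1| < ε/5.
Choosing δ = ε/5 gives |(5s + 6) − 11| = 5|s − 1| < ε whenever |s − 1| < δ.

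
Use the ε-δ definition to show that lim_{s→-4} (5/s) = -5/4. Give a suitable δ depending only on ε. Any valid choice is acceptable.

Let ε > 0 be given. We seek δ > 0 such that 0 < |s + 4| < δ implies |5/s + 5/4| < ε.
|5/s + 5/4| = 5·|-4 − s|/(4·|s|) = 5|s + 4|/(4|s|).
Restrict δ ≤ 2. Then |s + 4| < 2 gives |s| > 2, so 4|s| > 8.
Then |5/s + 5/4| < 5|s + 4|/8, which is < ε when |s + 4| < (8/5)ε.
Take δ = min(2, (8/5)ε). Then 0 < |s + 4| < δ gives both |s + 4| < 2 and |s + 4| < (8/5)ε, so |5/s + 5/4| < ε.

δ = min(2, (8/5)ε)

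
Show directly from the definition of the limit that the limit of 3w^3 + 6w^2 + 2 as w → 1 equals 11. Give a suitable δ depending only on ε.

δ = min(1, ε/39)

Fix ε > 0. We want δ > 0 such that 0 < |w − 1| < δ implies |(3w^3 + 6w^2 + 2) − 11| < ε.
(3w^3 + 6w^2 + 2) − 11 = 3w^3 + 6w^2 - 9 = (w − 1)(3w^2 + 9w + 9).
So |(3w^3 + 6w^2 + 2) − 11| = |w − 1|·|3w^2 + 9w + 9|.
Require δ ≤ 1. Then |w − 1| < 1 gives |w| < 2, and by the triangle inequality |3w^2 + 9w + 9| ≤ 3·2^2 + 9·2 + 9 = 39.
Hence |(3w^3 + 6w^2 + 2) − 11| ≤ 39|w − 1| < ε provided |w − 1| < ε/39.
Take δ = min(1, ε/39). Then 0 < |w − 1| < δ gives both |w − 1| < 1 and |w − 1| < ε/39, so |(3w^3 + 6w^2 + 2) − 11| < ε.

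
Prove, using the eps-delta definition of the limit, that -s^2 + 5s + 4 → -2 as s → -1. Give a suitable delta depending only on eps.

Let eps > 0 be given. We want delta > 0 such that 0 < |s + 1| < delta implies |(-s^2 + 5s + 4) + 2| < eps.
(-s^2 + 5s + 4) + 2 = -s^2 + 5s + 6 = (s + 1)(-s + 6).
So |(-s^2 + 5s + 4) + 2| = |s + 1|·|-s + 6|.
Require delta ≤ 2. Then |s + 1| < 2 gives |s| < 3, and by the triangle inequality |-s + 6| ≤ 3 + 6 = 9.
Hence |(-s^2 + 5s + 4) + 2| ≤ 9|s + 1| < eps provided |s + 1| < eps/9.
Choosing delta = min(2, eps/9) ensures both conditions, hence |(-s^2 + 5s + 4) + 2| < eps.

delta = min(2, eps/9)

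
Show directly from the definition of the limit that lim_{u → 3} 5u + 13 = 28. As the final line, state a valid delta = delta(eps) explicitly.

Let eps > 0 be given. We need delta > 0 so that 0 < |u − 3| < delta implies |(5u + 13) − 28| < eps.
Since (5u + 13) − 28 = 5(u − 3), we have |(5u + 13) − 28| = 5|u − 3|.
Thus it suffices that |u − 3| < eps/5.
Take delta = eps/5. If 0 < |u − 3| < delta then |(5u + 13) − 28| = 5|u − 3| < 5·(eps/5) = eps.

delta = eps/5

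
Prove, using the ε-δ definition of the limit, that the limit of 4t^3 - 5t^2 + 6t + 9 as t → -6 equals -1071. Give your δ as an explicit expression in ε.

Fix ε > 0. We want δ > 0 such that 0 < |t + 6| < δ implies |(4t^3 - 5t^2 + 6t + 9) + 1071| < ε.
(4t^3 - 5t^2 + 6t + 9) + 1071 = 4t^3 - 5t^2 + 6t + 1080 = (t + 6)(4t^2 - 29t + 180).
So |(4t^3 - 5t^2 + 6t + 9) + 1071| = |t + 6|·|4t^2 - 29t + 180|.
Assume first that |t + 6| < 2, so |t| < 8. Then |4t^2 - 29t + 180| ≤ 4·8^2 + 29·8 + 180 = 668.
Hence |(4t^3 - 5t^2 + 6t + 9) + 1071| ≤ 668|t + 6| < ε provided |t + 6| < ε/668.
Choosing δ = min(2, ε/668) ensures both conditions, hence |(4t^3 - 5t^2 + 6t + 9) + 1071| < ε.

δ = min(2, ε/668)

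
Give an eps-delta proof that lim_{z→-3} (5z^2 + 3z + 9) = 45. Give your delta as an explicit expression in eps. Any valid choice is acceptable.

delta = min(1, eps/32)

Suppose eps > 0. We want delta > 0 such that 0 < |z + 3| < delta implies |(5z^2 + 3z + 9) − 45| < eps.
(5z^2 + 3z + 9) − 45 = 5z^2 + 3z - 36 = (z + 3)(5z - 12).
So |(5z^2 + 3z + 9) − 45| = |z + 3|·|5z - 12|.
Require delta ≤ 1. Then |z + 3| < 1 gives |z| < 4, and by the triangle inequality |5z - 12| ≤ 5·4 + 12 = 32.
Hence |(5z^2 + 3z + 9) − 45| ≤ 32|z + 3| < eps provided |z + 3| < eps/32.
Take delta = min(1, eps/32). Then 0 < |z + 3| < delta gives both |z + 3| < 1 and |z + 3| < eps/32, so |(5z^2 + 3z + 9) − 45| < eps.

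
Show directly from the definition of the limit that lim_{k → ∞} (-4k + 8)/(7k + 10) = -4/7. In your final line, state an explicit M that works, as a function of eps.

M = (96/49)/eps

Suppose eps > 0. For k ≥ 1, |(-4k + 8)/(7k + 10) + 4/7| = |96|/(7(7k + 10)) = 96/(7(7k + 10)).
Since 7k + 10 ≥ 7k for k ≥ 1, this is ≤ 96/(7·7k) = (96/49)/k.
So |(-4k + 8)/(7k + 10) + 4/7| < eps whenever k > (96/49)/eps.
Take M = (96/49)/eps. If k > M then |(-4k + 8)/(7k + 10) + 4/7| ≤ (96/49)/k < eps.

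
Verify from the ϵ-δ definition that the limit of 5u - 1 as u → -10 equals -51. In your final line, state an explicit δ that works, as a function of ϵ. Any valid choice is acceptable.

δ = ϵ/5

Let ϵ > 0 be given. We need δ > 0 so that 0 < |u + 10| < δ implies |(5u - 1) + 51| < ϵ.
|(5u - 1) + 51| = |5u + 50| = 5|u + 10|.
So 5|u + 10| < ϵ exactly when |u + 10| < ϵ/5.
Choosing δ = ϵ/5 gives |(5u - 1) + 51| = 5|u + 10| < ϵ whenever |u + 10| < δ.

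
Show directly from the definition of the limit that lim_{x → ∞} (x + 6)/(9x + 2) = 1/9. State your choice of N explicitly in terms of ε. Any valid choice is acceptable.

N = (52/81)/ε

Suppose ε > 0. We seek N > 0 such that x > N implies |(x + 6)/(9x + 2) − (1/9)| < ε.
(x + 6)/(9x + 2) − (1/9) = (9(x + 6) − (9x + 2)) / (9(9x + 2)) = 52/(9(9x + 2)).
For x > 0 we have 9x + 2 > 9x, so |(x + 6)/(9x + 2) − (1/9)| = 52/(9(9x + 2)) < 52/(9·9x) = (52/81)/x.
Thus |(x + 6)/(9x + 2) − (1/9)| < ε whenever x > (52/81)/ε.
Take N = (52/81)/ε. If x > N then |(x + 6)/(9x + 2) − (1/9)| < (52/81)/x < ε.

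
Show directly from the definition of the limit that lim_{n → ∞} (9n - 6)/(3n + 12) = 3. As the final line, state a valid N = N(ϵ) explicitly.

Let ϵ > 0. For n ≥ 1, |(9n - 6)/(3n + 12) − 3| = |-126|/(3(3n + 12)) = 126/(3(3n + 12)).
Since 3n + 12 ≥ 3n for n ≥ 1, this is ≤ 126/(3·3n) = 14/n.
So |(9n - 6)/(3n + 12) − 3| < ϵ whenever n > 14/ϵ.
Take N = 14/ϵ. If n > N then |(9n - 6)/(3n + 12) − 3| ≤ 14/n < ϵ.

N = 14/ϵ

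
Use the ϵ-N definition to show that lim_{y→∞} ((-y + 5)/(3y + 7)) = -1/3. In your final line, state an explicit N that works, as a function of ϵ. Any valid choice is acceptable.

Let ϵ > 0 be given. We seek N > 0 such that y > N implies |(-y + 5)/(3y + 7) + 1/3| < ϵ.
(-y + 5)/(3y + 7) + 1/3 = (3(-y + 5) − (-1)(3y + 7)) / (3(3y + 7)) = 22/(3(3y + 7)).
For y > 0 we have 3y + 7 > 3y, so |(-y + 5)/(3y + 7) + 1/3| = 22/(3(3y + 7)) < 22/(3·3y) = (22/9)/y.
Thus |(-y + 5)/(3y + 7) + 1/3| < ϵ whenever y > (22/9)/ϵ.
Take N = (22/9)/ϵ. If y > N then |(-y + 5)/(3y + 7) + 1/3| < (22/9)/y < ϵ.

N = (22/9)/ϵ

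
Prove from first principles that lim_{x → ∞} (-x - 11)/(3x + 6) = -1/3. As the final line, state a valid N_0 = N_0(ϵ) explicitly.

Fix ϵ > 0. We seek N_0 > 0 such that x > N_0 implies |(-x - 11)/(3x + 6) + 1/3| < ϵ.
(-x - 11)/(3x + 6) + 1/3 = (3(-x - 11) − (-1)(3x + 6)) / (3(3x + 6)) = -27/(3(3x + 6)).
For x > 0 we have 3x + 6 > 3x, so |(-x - 11)/(3x + 6) + 1/3| = 27/(3(3x + 6)) < 27/(3·3x) = 3/x.
Thus |(-x - 11)/(3x + 6) + 1/3| < ϵ whenever x > 3/ϵ.
Take N_0 = 3/ϵ. If x > N_0 then |(-x - 11)/(3x + 6) + 1/3| < 3/x < ϵ.

N_0 = 3/ϵ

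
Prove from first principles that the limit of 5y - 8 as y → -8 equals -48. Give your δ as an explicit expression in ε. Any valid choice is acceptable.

Suppose ε > 0. We need δ > 0 so that 0 < |y + 8| < δ implies |(5y - 8) + 48| < ε.
Since (5y - 8) + 48 = 5(y + 8), we have |(5y - 8) + 48| = 5|y + 8|.
Thus it suffices that |y + 8| < ε/5.
Take δ = ε/5. If 0 < |y + 8| < δ then |(5y - 8) + 48| = 5|y + 8| < 5·(ε/5) = ε.

δ = ε/5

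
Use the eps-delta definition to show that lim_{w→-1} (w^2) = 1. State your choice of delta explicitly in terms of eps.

delta = min(1, eps/3)

Let eps > 0. We seek delta > 0 with 0 < |w + 1| < delta ⇒ |w^2 − 1| < eps.
Factor: w^2 − 1 = (w + 1)(w - 1), so |w^2 − 1| = |w + 1|·|w - 1|.
Restrict delta ≤ 1. Then |w + 1| < 1 gives |w| < 2, so by the triangle inequality |w - 1| ≤ 2 + 1 = 3.
Hence |w^2 − 1| ≤ 3|w + 1|, which is < eps once |w + 1| < eps/3.
Take delta = min(1, eps/3). If 0 < |w + 1| < delta then both bounds hold and |w^2 − 1| ≤ 3|w + 1| < 3·(eps/3) = eps.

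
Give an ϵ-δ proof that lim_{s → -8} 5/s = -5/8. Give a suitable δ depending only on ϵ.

Let ϵ > 0. We seek δ > 0 such that 0 < |s + 8| < δ implies |5/s + 5/8| < ϵ.
|5/s + 5/8| = 5·|-8 − s|/(8·|s|) = 5|s + 8|/(8|s|).
Restrict δ ≤ 4. Then |s + 8| < 4 gives |s| > 4, so 8|s| > 32.
Then |5/s + 5/8| < 5|s + 8|/32, which is < ϵ when |s + 8| < (32/5)ϵ.
Take δ = min(4, (32/5)ϵ). Then 0 < |s + 8| < δ gives both |s + 8| < 4 and |s + 8| < (32/5)ϵ, so |5/s + 5/8| < ϵ.

δ = min(4, (32/5)ϵ)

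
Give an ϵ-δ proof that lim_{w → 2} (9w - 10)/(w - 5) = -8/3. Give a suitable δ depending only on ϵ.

Let ϵ > 0. We want δ > 0 with 0 < |w − 2| < δ ⇒ |(9w - 10)/(w - 5) + 8/3| < ϵ.
Combining over a common denominator, (9w - 10)/(w - 5) + 8/3 = [(9w - 10)·(-3) − 8·(w - 5)] / [(-3)·(w - 5)] = -35(w − 2) / ((-3)(w - 5)).
So |(9w - 10)/(w - 5) + 8/3| = 35|w − 2| / (3·|w − 5|).
Require δ ≤ 3/2, so |w − 5| ≥ |-3| − |w − 2| > 3 − 3/2 = 3/2.
Hence |(9w - 10)/(w - 5) + 8/3| < 35|w − 2|/(3·(3/2)) = (70/9)|w − 2|, which is < ϵ once |w − 2| < (9/70)ϵ.
Take δ = min(3/2, (9/70)ϵ). Then 0 < |w − 2| < δ forces both bounds, so |(9w - 10)/(w - 5) + 8/3| < ϵ.

δ = min(3/2, (9/70)ϵ)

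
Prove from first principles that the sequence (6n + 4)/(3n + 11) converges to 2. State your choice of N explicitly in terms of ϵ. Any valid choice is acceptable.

N = 6/ϵ

Fix ϵ > 0. For n ≥ 1, |(6n + 4)/(3n + 11) − 2| = |-54|/(3(3n + 11)) = 54/(3(3n + 11)).
Since 3n + 11 ≥ 3n for n ≥ 1, this is ≤ 54/(3·3n) = 6/n.
So |(6n + 4)/(3n + 11) − 2| < ϵ whenever n > 6/ϵ.
Take N = 6/ϵ. If n > N then |(6n + 4)/(3n + 11) − 2| ≤ 6/n < ϵ.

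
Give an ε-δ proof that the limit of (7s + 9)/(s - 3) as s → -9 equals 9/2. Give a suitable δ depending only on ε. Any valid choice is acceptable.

Let ε > 0. We want δ > 0 with 0 < |s + 9| < δ ⇒ |(7s + 9)/(s - 3) − (9/2)| < ε.
Combining over a common denominator, (7s + 9)/(s - 3) − (9/2) = [(7s + 9)·(-12) − (-54)·(s - 3)] / [(-12)·(s - 3)] = -30(s + 9) / ((-12)(s - 3)).
So |(7s + 9)/(s - 3) − (9/2)| = 30|s + 9| / (12·|s − 3|).
Require δ ≤ 6, so |s − 3| ≥ |-12| − |s + 9| > 12 − 6 = 6.
Hence |(7s + 9)/(s - 3) − (9/2)| < 30|s + 9|/(12·6) = (5/12)|s + 9|, which is < ε once |s + 9| < (12/5)ε.
Take δ = min(6, (12/5)ε). Then 0 < |s + 9| < δ forces both bounds, so |(7s + 9)/(s - 3) − (9/2)| < ε.

δ = min(6, (12/5)ε)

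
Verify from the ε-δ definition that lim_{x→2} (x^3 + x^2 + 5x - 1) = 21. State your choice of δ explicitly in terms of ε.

Let ε > 0 be given. We want δ > 0 such that 0 < |x − 2| < δ implies |(x^3 + x^2 + 5x - 1) − 21| < ε.
(x^3 + x^2 + 5x - 1) − 21 = x^3 + x^2 + 5x - 22 = (x − 2)(x^2 + 3x + 11).
So |(x^3 + x^2 + 5x - 1) − 21| = |x − 2|·|x^2 + 3x + 11|.
Require δ ≤ 1. Then |x − 2| < 1 gives |x| < 3, and by the triangle inequality |x^2 + 3x + 11| ≤ 3^2 + 3·3 + 11 = 29.
Hence |(x^3 + x^2 + 5x - 1) − 21| ≤ 29|x − 2| < ε provided |x − 2| < ε/29.
Take δ = min(1, ε/29). Then 0 < |x − 2| < δ gives both |x − 2| < 1 and |x − 2| < ε/29, so |(x^3 + x^2 + 5x - 1) − 21| < ε.

δ = min(1, ε/29)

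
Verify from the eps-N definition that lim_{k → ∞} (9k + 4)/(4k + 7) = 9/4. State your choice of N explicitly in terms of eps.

Fix eps > 0. For k ≥ 1, |(9k + 4)/(4k + 7) − (9/4)| = |-47|/(4(4k + 7)) = 47/(4(4k + 7)).
Since 4k + 7 ≥ 4k for k ≥ 1, this is ≤ 47/(4·4k) = (47/16)/k.
So |(9k + 4)/(4k + 7) − (9/4)| < eps whenever k > (47/16)/eps.
Take N = (47/16)/eps. If k > N then |(9k + 4)/(4k + 7) − (9/4)| ≤ (47/16)/k < eps.

N = (47/16)/eps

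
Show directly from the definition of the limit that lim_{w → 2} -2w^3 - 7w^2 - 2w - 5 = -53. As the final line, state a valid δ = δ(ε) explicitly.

Fix ε > 0. We want δ > 0 such that 0 < |w − 2| < δ implies |(-2w^3 - 7w^2 - 2w - 5) + 53| < ε.
(-2w^3 - 7w^2 - 2w - 5) + 53 = -2w^3 - 7w^2 - 2w + 48 = (w − 2)(-2w^2 - 11w - 24).
So |(-2w^3 - 7w^2 - 2w - 5) + 53| = |w − 2|·|-2w^2 - 11w - 24|.
Require δ ≤ 2. Then |w − 2| < 2 gives |w| < 4, and by the triangle inequality |-2w^2 - 11w - 24| ≤ 2·4^2 + 11·4 + 24 = 100.
Hence |(-2w^3 - 7w^2 - 2w - 5) + 53| ≤ 100|w − 2| < ε provided |w − 2| < ε/100.
Take δ = min(2, ε/100). Then 0 < |w − 2| < δ gives both |w − 2| < 2 and |w − 2| < ε/100, so |(-2w^3 - 7w^2 - 2w - 5) + 53| < ε.

δ = min(2, ε/100)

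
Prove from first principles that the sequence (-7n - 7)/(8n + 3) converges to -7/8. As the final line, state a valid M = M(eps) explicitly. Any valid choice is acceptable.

M = (35/64)/eps

Fix eps > 0. For n ≥ 1, |(-7n - 7)/(8n + 3) + 7/8| = |-35|/(8(8n + 3)) = 35/(8(8n + 3)).
Since 8n + 3 ≥ 8n for n ≥ 1, this is ≤ 35/(8·8n) = (35/64)/n.
So |(-7n - 7)/(8n + 3) + 7/8| < eps whenever n > (35/64)/eps.
Take M = (35/64)/eps. If n > M then |(-7n - 7)/(8n + 3) + 7/8| ≤ (35/64)/n < eps.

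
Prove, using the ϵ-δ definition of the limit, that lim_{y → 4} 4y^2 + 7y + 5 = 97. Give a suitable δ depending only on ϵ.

Suppose ϵ > 0. We want δ > 0 such that 0 < |y − 4| < δ implies |(4y^2 + 7y + 5) − 97| < ϵ.
(4y^2 + 7y + 5) − 97 = 4y^2 + 7y - 92 = (y − 4)(4y + 23).
So |(4y^2 + 7y + 5) − 97| = |y − 4|·|4y + 23|.
Require δ ≤ 2. Then |y − 4| < 2 gives |y| < 6, and by the triangle inequality |4y + 23| ≤ 4·6 + 23 = 47.
Hence |(4y^2 + 7y + 5) − 97| ≤ 47|y − 4| < ϵ provided |y − 4| < ϵ/47.
Take δ = min(2, ϵ/47). Then 0 < |y − 4| < δ gives both |y − 4| < 2 and |y − 4| < ϵ/47, so |(4y^2 + 7y + 5) − 97| < ϵ.

δ = min(2, ϵ/47)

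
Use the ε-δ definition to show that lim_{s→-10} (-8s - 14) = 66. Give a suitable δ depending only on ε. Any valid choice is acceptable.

Let ε > 0. We need δ > 0 so that 0 < |s + 10| < δ implies |(-8s - 14) − 66| < ε.
Since (-8s - 14) − 66 = -8(s + 10), we have |(-8s - 14) − 66| = 8|s + 10|.
So 8|s + 10| < ε exactly when |s + 10| < ε/8.
Choosing δ = ε/8 gives |(-8s - 14) − 66| = 8|s + 10| < ε whenever |s + 10| < δ.

δ = ε/8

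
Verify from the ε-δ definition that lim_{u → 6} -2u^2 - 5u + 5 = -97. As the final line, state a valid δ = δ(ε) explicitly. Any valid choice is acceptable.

δ = min(1, ε/31)

Let ε > 0 be given. We want δ > 0 such that 0 < |u − 6| < δ implies |(-2u^2 - 5u + 5) + 97| < ε.
(-2u^2 - 5u + 5) + 97 = -2u^2 - 5u + 102 = (u − 6)(-2u - 17).
So |(-2u^2 - 5u + 5) + 97| = |u − 6|·|-2u - 17|.
Assume first that |u − 6| < 1, so |u| < 7. Then |-2u - 17| ≤ 2·7 + 17 = 31.
Hence |(-2u^2 - 5u + 5) + 97| ≤ 31|u − 6| < ε provided |u − 6| < ε/31.
Choosing δ = min(1, ε/31) ensures both conditions, hence |(-2u^2 - 5u + 5) + 97| < ε.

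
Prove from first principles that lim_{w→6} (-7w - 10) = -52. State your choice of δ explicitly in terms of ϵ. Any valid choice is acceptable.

Suppose ϵ > 0. We need δ > 0 so that 0 < |w − 6| < δ implies |(-7w - 10) + 52| < ϵ.
Since (-7w - 10) + 52 = -7(w − 6), we have |(-7w - 10) + 52| = 7|w − 6|.
So 7|w − 6| < ϵ exactly when |w − 6| < ϵ/7.
Choosing δ = ϵ/7 gives |(-7w - 10) + 52| = 7|w − 6| < ϵ whenever |w − 6| < δ.

δ = ϵ/7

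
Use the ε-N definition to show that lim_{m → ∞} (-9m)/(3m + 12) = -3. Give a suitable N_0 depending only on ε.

Fix ε > 0. For m ≥ 1, |(-9m)/(3m + 12) + 3| = |108|/(3(3m + 12)) = 108/(3(3m + 12)).
Since 3m + 12 ≥ 3m for m ≥ 1, this is ≤ 108/(3·3m) = 12/m.
So |(-9m)/(3m + 12) + 3| < ε whenever m > 12/ε.
Take N_0 = 12/ε. If m > N_0 then |(-9m)/(3m + 12) + 3| ≤ 12/m < ε.

N_0 = 12/ε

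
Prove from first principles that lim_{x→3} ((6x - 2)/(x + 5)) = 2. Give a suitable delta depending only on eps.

delta = min(4, eps)

Fix eps > 0. We want delta > 0 with 0 < |x − 3| < delta ⇒ |(6x - 2)/(x + 5) − 2| < eps.
Combining over a common denominator, (6x - 2)/(x + 5) − 2 = [(6x - 2)·8 − 16·(x + 5)] / [8·(x + 5)] = 32(x − 3) / (8(x + 5)).
So |(6x - 2)/(x + 5) − 2| = 32|x − 3| / (8·|x + 5|).
Restrict delta ≤ 4. Then |x − 3| < 4 gives |x + 5| = |(x − 3) + 8| ≥ 8 − 4 = 4.
Hence |(6x - 2)/(x + 5) − 2| < 32|x − 3|/(8·4) = |x − 3|, which is < eps once |x − 3| < eps.
Take delta = min(4, eps). Then 0 < |x − 3| < delta forces both bounds, so |(6x - 2)/(x + 5) − 2| < eps.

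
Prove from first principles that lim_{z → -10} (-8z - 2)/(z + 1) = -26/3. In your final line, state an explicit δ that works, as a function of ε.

δ = min(9/2, (27/4)ε)

Fix ε > 0. We want δ > 0 with 0 < |z + 10| < δ ⇒ |(-8z - 2)/(z + 1) + 26/3| < ε.
Combining over a common denominator, (-8z - 2)/(z + 1) + 26/3 = [(-8z - 2)·(-9) − 78·(z + 1)] / [(-9)·(z + 1)] = -6(z + 10) / ((-9)(z + 1)).
So |(-8z - 2)/(z + 1) + 26/3| = 6|z + 10| / (9·|z + 1|).
Restrict δ ≤ 9/2. Then |z + 10| < 9/2 gives |z + 1| = |(z + 10) + (-9)| ≥ 9 − 9/2 = 9/2.
Hence |(-8z - 2)/(z + 1) + 26/3| < 6|z + 10|/(9·(9/2)) = (4/27)|z + 10|, which is < ε once |z + 10| < (27/4)ε.
Take δ = min(9/2, (27/4)ε). Then 0 < |z + 10| < δ forces both bounds, so |(-8z - 2)/(z + 1) + 26/3| < ε.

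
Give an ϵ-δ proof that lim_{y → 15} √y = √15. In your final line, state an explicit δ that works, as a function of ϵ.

Let ϵ > 0. We want δ > 0 such that 0 < |y − 15| < δ implies |√y − √15| < ϵ.
Multiplying by the conjugate, |√y − √15| = |y − 15|/(√y + √15).
Restrict δ ≤ 15 so that |y − 15| < 15 forces y > 0, and then √y + √15 > √15.
Hence |√y − √15| < |y − 15|/√15, which is < ϵ once |y − 15| < √15·ϵ.
Take δ = min(15, √15·ϵ). If 0 < |y − 15| < δ then y > 0 and |√y − √15| < |y − 15|/√15 < ϵ.

δ = min(15, √15·ϵ)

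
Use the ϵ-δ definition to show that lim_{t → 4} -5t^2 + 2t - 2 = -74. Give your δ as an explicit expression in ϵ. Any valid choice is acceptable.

Let ϵ > 0. We want δ > 0 such that 0 < |t − 4| < δ implies |(-5t^2 + 2t - 2) + 74| < ϵ.
(-5t^2 + 2t - 2) + 74 = -5t^2 + 2t + 72 = (t − 4)(-5t - 18).
So |(-5t^2 + 2t - 2) + 74| = |t − 4|·|-5t - 18|.
Assume first that |t − 4| < 1, so |t| < 5. Then |-5t - 18| ≤ 5·5 + 18 = 43.
Hence |(-5t^2 + 2t - 2) + 74| ≤ 43|t − 4| < ϵ provided |t − 4| < ϵ/43.
Choosing δ = min(1, ϵ/43) ensures both conditions, hence |(-5t^2 + 2t - 2) + 74| < ϵ.

δ = min(1, ϵ/43)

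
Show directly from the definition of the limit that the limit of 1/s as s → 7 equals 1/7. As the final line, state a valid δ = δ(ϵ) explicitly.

δ = min(7/2, (49/2)ϵ)

Let ϵ > 0. We seek δ > 0 such that 0 < |s − 7| < δ implies |1/s − (1/7)| < ϵ.
|1/s − (1/7)| = |7 − s|/(7·|s|) = |s − 7|/(7|s|).
Restrict δ ≤ 7/2. Then |s − 7| < 7/2 gives |s| > 7/2, so 7|s| > 49/2.
Then |1/s − (1/7)| < |s − 7|/(49/2), which is < ϵ when |s − 7| < (49/2)ϵ.
Take δ = min(7/2, (49/2)ϵ). Then 0 < |s − 7| < δ gives both |s − 7| < 7/2 and |s − 7| < (49/2)ϵ, so |1/s − (1/7)| < ϵ.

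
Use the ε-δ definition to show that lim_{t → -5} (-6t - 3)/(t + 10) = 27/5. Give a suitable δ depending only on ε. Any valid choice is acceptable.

δ = min(5/2, (25/114)ε)

Let ε > 0. We want δ > 0 with 0 < |t + 5| < δ ⇒ |(-6t - 3)/(t + 10) − (27/5)| < ε.
Combining over a common denominator, (-6t - 3)/(t + 10) − (27/5) = [(-6t - 3)·5 − 27·(t + 10)] / [5·(t + 10)] = -57(t + 5) / (5(t + 10)).
So |(-6t - 3)/(t + 10) − (27/5)| = 57|t + 5| / (5·|t + 10|).
Restrict δ ≤ 5/2. Then |t + 5| < 5/2 gives |t + 10| = |(t + 5) + 5| ≥ 5 − 5/2 = 5/2.
Hence |(-6t - 3)/(t + 10) − (27/5)| < 57|t + 5|/(5·(5/2)) = (114/25)|t + 5|, which is < ε once |t + 5| < (25/114)ε.
Take δ = min(5/2, (25/114)ε). Then 0 < |t + 5| < δ forces both bounds, so |(-6t - 3)/(t + 10) − (27/5)| < ε.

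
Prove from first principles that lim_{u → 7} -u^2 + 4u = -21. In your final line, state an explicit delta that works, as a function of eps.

delta = min(1, eps/11)

Suppose eps > 0. We want delta > 0 such that 0 < |u − 7| < delta implies |(-u^2 + 4u) + 21| < eps.
(-u^2 + 4u) + 21 = -u^2 + 4u + 21 = (u − 7)(-u - 3).
So |(-u^2 + 4u) + 21| = |u − 7|·|-u - 3|.
Assume first that |u − 7| < 1, so |u| < 8. Then |-u - 3| ≤ 8 + 3 = 11.
Hence |(-u^2 + 4u) + 21| ≤ 11|u − 7| < eps provided |u − 7| < eps/11.
Take delta = min(1, eps/11). Then 0 < |u − 7| < delta gives both |u − 7| < 1 and |u − 7| < eps/11, so |(-u^2 + 4u) + 21| < eps.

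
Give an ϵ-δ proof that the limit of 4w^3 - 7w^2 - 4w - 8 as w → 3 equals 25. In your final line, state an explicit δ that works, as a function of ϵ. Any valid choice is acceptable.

δ = min(1, ϵ/95)

Let ϵ > 0. We want δ > 0 such that 0 < |w − 3| < δ implies |(4w^3 - 7w^2 - 4w - 8) − 25| < ϵ.
(4w^3 - 7w^2 - 4w - 8) − 25 = 4w^3 - 7w^2 - 4w - 33 = (w − 3)(4w^2 + 5w + 11).
So |(4w^3 - 7w^2 - 4w - 8) − 25| = |w − 3|·|4w^2 + 5w + 11|.
Assume first that |w − 3| < 1, so |w| < 4. Then |4w^2 + 5w + 11| ≤ 4·4^2 + 5·4 + 11 = 95.
Hence |(4w^3 - 7w^2 - 4w - 8) − 25| ≤ 95|w − 3| < ϵ provided |w − 3| < ϵ/95.
Choosing δ = min(1, ϵ/95) ensures both conditions, hence |(4w^3 - 7w^2 - 4w - 8) − 25| < ϵ.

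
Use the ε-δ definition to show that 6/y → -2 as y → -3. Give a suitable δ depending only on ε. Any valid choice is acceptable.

Let ε > 0. We seek δ > 0 such that 0 < |y + 3| < δ implies |6/y + 2| < ε.
|6/y + 2| = 6·|-3 − y|/(3·|y|) = 6|y + 3|/(3|y|).
Require δ ≤ 3/2 so that |y| > 3 − 3/2 = 3/2, hence 3|y| > 9/2.
Then |6/y + 2| < 6|y + 3|/(9/2), which is < ε when |y + 3| < (3/4)ε.
Take δ = min(3/2, (3/4)ε). Then 0 < |y + 3| < δ gives both |y + 3| < 3/2 and |y + 3| < (3/4)ε, so |6/y + 2| < ε.

δ = min(3/2, (3/4)ε)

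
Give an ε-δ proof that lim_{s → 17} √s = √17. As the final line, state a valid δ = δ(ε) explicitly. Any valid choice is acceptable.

Suppose ε > 0. We want δ > 0 such that 0 < |s − 17| < δ implies |√s − √17| < ε.
Multiplying by the conjugate, |√s − √17| = |s − 17|/(√s + √17).
Restrict δ ≤ 17 so that |s − 17| < 17 forces s > 0, and then √s + √17 > √17.
Hence |√s − √17| < |s − 17|/√17, which is < ε once |s − 17| < √17·ε.
Take δ = min(17, √17·ε). If 0 < |s − 17| < δ then s > 0 and |√s − √17| < |s − 17|/√17 < ε.

δ = min(17, √17·ε)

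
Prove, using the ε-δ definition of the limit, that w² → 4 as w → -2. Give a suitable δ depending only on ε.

Fix ε > 0. We seek δ > 0 with 0 < |w + 2| < δ ⇒ |w² − 4| < ε.
Factor: w² − 4 = (w + 2)(w - 2), so |w² − 4| = |w + 2|·|w - 2|.
Restrict δ ≤ 2. Then |w + 2| < 2 gives |w| < 4, so by the triangle inequality |w - 2| ≤ 4 + 2 = 6.
Hence |w² − 4| ≤ 6|w + 2|, which is < ε once |w + 2| < ε/6.
Take δ = min(2, ε/6). If 0 < |w + 2| < δ then both bounds hold and |w² − 4| ≤ 6|w + 2| < 6·(ε/6) = ε.

δ = min(2, ε/6)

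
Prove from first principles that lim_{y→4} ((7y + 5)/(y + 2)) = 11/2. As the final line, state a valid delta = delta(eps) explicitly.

Let eps > 0 be given. We want delta > 0 with 0 < |y − 4| < delta ⇒ |(7y + 5)/(y + 2) − (11/2)| < eps.
Combining over a common denominator, (7y + 5)/(y + 2) − (11/2) = [(7y + 5)·6 − 33·(y + 2)] / [6·(y + 2)] = 9(y − 4) / (6(y + 2)).
So |(7y + 5)/(y + 2) − (11/2)| = 9|y − 4| / (6·|y + 2|).
Restrict delta ≤ 3. Then |y − 4| < 3 gives |y + 2| = |(y − 4) + 6| ≥ 6 − 3 = 3.
Hence |(7y + 5)/(y + 2) − (11/2)| < 9|y − 4|/(6·3) = (1/2)|y − 4|, which is < eps once |y − 4| < 2eps.
Take delta = min(3, 2eps). Then 0 < |y − 4| < delta forces both bounds, so |(7y + 5)/(y + 2) − (11/2)| < eps.

delta = min(3, 2eps)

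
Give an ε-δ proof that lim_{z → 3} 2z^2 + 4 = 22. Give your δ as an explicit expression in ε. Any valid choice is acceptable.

δ = min(2, ε/16)

Suppose ε > 0. We want δ > 0 such that 0 < |z − 3| < δ implies |(2z^2 + 4) − 22| < ε.
(2z^2 + 4) − 22 = 2z^2 - 18 = (z − 3)(2z + 6).
So |(2z^2 + 4) − 22| = |z − 3|·|2z + 6|.
Require δ ≤ 2. Then |z − 3| < 2 gives |z| < 5, and by the triangle inequality |2z + 6| ≤ 2·5 + 6 = 16.
Hence |(2z^2 + 4) − 22| ≤ 16|z − 3| < ε provided |z − 3| < ε/16.
Choosing δ = min(2, ε/16) ensures both conditions, hence |(2z^2 + 4) − 22| < ε.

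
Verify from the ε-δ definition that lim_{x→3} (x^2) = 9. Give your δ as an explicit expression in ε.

Fix ε > 0. We seek δ > 0 with 0 < |x − 3| < δ ⇒ |x^2 − 9| < ε.
Factor: x^2 − 9 = (x − 3)(x + 3), so |x^2 − 9| = |x − 3|·|x + 3|.
Restrict δ ≤ 2. Then |x − 3| < 2 gives |x| < 5, so by the triangle inequality |x + 3| ≤ 5 + 3 = 8.
Hence |x^2 − 9| ≤ 8|x − 3|, which is < ε once |x − 3| < ε/8.
Take δ = min(2, ε/8). If 0 < |x − 3| < δ then both bounds hold and |x^2 − 9| ≤ 8|x − 3| < 8·(ε/8) = ε.

δ = min(2, ε/8)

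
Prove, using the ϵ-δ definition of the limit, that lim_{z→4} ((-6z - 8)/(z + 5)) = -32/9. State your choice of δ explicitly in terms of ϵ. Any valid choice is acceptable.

Fix ϵ > 0. We want δ > 0 with 0 < |z − 4| < δ ⇒ |(-6z - 8)/(z + 5) + 32/9| < ϵ.
Combining over a common denominator, (-6z - 8)/(z + 5) + 32/9 = [(-6z - 8)·9 − (-32)·(z + 5)] / [9·(z + 5)] = -22(z − 4) / (9(z + 5)).
So |(-6z - 8)/(z + 5) + 32/9| = 22|z − 4| / (9·|z + 5|).
Require δ ≤ 9/2, so |z + 5| ≥ |9| − |z − 4| > 9 − 9/2 = 9/2.
Hence |(-6z - 8)/(z + 5) + 32/9| < 22|z − 4|/(9·(9/2)) = (44/81)|z − 4|, which is < ϵ once |z − 4| < (81/44)ϵ.
Take δ = min(9/2, (81/44)ϵ). Then 0 < |z − 4| < δ forces both bounds, so |(-6z - 8)/(z + 5) + 32/9| < ϵ.

δ = min(9/2, (81/44)ϵ)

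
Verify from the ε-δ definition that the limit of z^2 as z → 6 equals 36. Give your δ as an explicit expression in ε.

Let ε > 0 be given. We seek δ > 0 with 0 < |z − 6| < δ ⇒ |z^2 − 36| < ε.
Factor: z^2 − 36 = (z − 6)(z + 6), so |z^2 − 36| = |z − 6|·|z + 6|.
Impose δ ≤ 1 so that |z| < 7; then |z + 6| ≤ 13.
Hence |z^2 − 36| ≤ 13|z − 6|, which is < ε once |z − 6| < ε/13.
Take δ = min(1, ε/13). If 0 < |z − 6| < δ then both bounds hold and |z^2 − 36| ≤ 13|z − 6| < 13·(ε/13) = ε.

δ = min(1, ε/13)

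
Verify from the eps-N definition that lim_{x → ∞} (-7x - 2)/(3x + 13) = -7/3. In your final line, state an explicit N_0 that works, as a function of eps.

N_0 = (85/9)/eps

Let eps > 0. We seek N_0 > 0 such that x > N_0 implies |(-7x - 2)/(3x + 13) + 7/3| < eps.
(-7x - 2)/(3x + 13) + 7/3 = (3(-7x - 2) − (-7)(3x + 13)) / (3(3x + 13)) = 85/(3(3x + 13)).
For x > 0 we have 3x + 13 > 3x, so |(-7x - 2)/(3x + 13) + 7/3| = 85/(3(3x + 13)) < 85/(3·3x) = (85/9)/x.
Thus |(-7x - 2)/(3x + 13) + 7/3| < eps whenever x > (85/9)/eps.
Take N_0 = (85/9)/eps. If x > N_0 then |(-7x - 2)/(3x + 13) + 7/3| < (85/9)/x < eps.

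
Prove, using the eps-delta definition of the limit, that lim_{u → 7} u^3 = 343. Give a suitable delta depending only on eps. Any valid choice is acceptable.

Fix eps > 0. We seek delta > 0 with 0 < |u − 7| < delta ⇒ |u^3 − 343| < eps.
Factor: u^3 − 343 = (u − 7)(u^2 + 7u + 49), so |u^3 − 343| = |u − 7|·|u^2 + 7u + 49|.
Restrict delta ≤ 1. Then |u − 7| < 1 gives |u| < 8, so by the triangle inequality |u^2 + 7u + 49| ≤ 8^2 + 7·8 + 49 = 169.
Hence |u^3 − 343| ≤ 169|u − 7|, which is < eps once |u − 7| < eps/169.
Take delta = min(1, eps/169). If 0 < |u − 7| < delta then both bounds hold and |u^3 − 343| ≤ 169|u − 7| < 169·(eps/169) = eps.

delta = min(1, eps/169)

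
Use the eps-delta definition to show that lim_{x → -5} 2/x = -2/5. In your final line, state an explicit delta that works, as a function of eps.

Let eps > 0. We seek delta > 0 such that 0 < |x + 5| < delta implies |2/x + 2/5| < eps.
|2/x + 2/5| = 2·|-5 − x|/(5·|x|) = 2|x + 5|/(5|x|).
Restrict delta ≤ 5/2. Then |x + 5| < 5/2 gives |x| > 5/2, so 5|x| > 25/2.
Then |2/x + 2/5| < 2|x + 5|/(25/2), which is < eps when |x + 5| < (25/4)eps.
Take delta = min(5/2, (25/4)eps). Then 0 < |x + 5| < delta gives both |x + 5| < 5/2 and |x + 5| < (25/4)eps, so |2/x + 2/5| < eps.

delta = min(5/2, (25/4)eps)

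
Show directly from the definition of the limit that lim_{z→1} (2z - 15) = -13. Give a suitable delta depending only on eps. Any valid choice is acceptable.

delta = eps/2

Let eps > 0. We need delta > 0 so that 0 < |z − 1| < delta implies |(2z - 15) + 13| < eps.
|(2z - 15) + 13| = |2z - 2| = 2|z − 1|.
Thus it suffices that |z − 1| < eps/2.
Take delta = eps/2. If 0 < |z − 1| < delta then |(2z - 15) + 13| = 2|z − 1| < 2·(eps/2) = eps.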